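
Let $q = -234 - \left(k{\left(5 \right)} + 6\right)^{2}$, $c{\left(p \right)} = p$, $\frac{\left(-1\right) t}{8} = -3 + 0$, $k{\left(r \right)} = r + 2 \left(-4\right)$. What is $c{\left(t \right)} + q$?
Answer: $-219$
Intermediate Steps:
$k{\left(r \right)} = -8 + r$ ($k{\left(r \right)} = r - 8 = -8 + r$)
$t = 24$ ($t = - 8 \left(-3 + 0\right) = \left(-8\right) \left(-3\right) = 24$)
$q = -243$ ($q = -234 - \left(\left(-8 + 5\right) + 6\right)^{2} = -234 - \left(-3 + 6\right)^{2} = -234 - 3^{2} = -234 - 9 = -243$)
$c{\left(t \right)} + q = 24 - 243 = -219$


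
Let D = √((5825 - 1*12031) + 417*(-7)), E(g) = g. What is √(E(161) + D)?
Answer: √(161 + 5*I*√365) ≈ 13.195 + 3.6198*I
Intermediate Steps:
D = 5*I*√365 (D = √((5825 - 12031) - 2919) = √(-6206 - 2919) = √(-9125) = 5*I*√365 ≈ 95.525*I)
√(E(161) + D) = √(161 + 5*I*√365)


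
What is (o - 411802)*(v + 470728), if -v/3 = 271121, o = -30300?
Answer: 151479618770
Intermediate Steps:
v = -813363 (v = -3*271121 = -813363)
(o - 411802)*(v + 470728) = (-30300 - 411802)*(-813363 + 470728) = -442102*(-342635) = 151479618770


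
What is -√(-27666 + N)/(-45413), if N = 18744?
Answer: I*√8922/45413 ≈ 0.0020799*I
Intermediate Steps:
-√(-27666 + N)/(-45413) = -√(-27666 + 18744)/(-45413) = -√(-8922)*(-1)/45413 = -I*√8922*(-1)/45413 = -(-1)*I*√8922/45413 = I*√8922/45413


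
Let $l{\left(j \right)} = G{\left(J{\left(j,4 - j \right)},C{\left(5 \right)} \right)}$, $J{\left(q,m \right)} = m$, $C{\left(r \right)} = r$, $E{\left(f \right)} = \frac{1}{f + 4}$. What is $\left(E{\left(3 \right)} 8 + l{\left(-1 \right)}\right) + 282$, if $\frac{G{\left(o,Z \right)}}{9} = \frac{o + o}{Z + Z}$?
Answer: $\frac{2045}{7} \approx 292.14$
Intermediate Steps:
$E{\left(f \right)} = \frac{1}{4 + f}$
$G{\left(o,Z \right)} = \frac{9 o}{Z}$ ($G{\left(o,Z \right)} = 9 \frac{o + o}{Z + Z} = 9 \frac{2 o}{2 Z} = 9 \cdot 2 o \frac{1}{2 Z} = 9 \frac{o}{Z} = \frac{9 o}{Z}$)
$l{\left(j \right)} = \frac{36}{5} - \frac{9 j}{5}$ ($l{\left(j \right)} = \frac{9 \left(4 - j\right)}{5} = 9 \left(4 - j\right) \frac{1}{5} = \frac{36}{5} - \frac{9 j}{5}$)
$\left(E{\left(3 \right)} 8 + l{\left(-1 \right)}\right) + 282 = \left(\frac{1}{4 + 3} \cdot 8 + \left(\frac{36}{5} - - \frac{9}{5}\right)\right) + 282 = \left(\frac{1}{7} \cdot 8 + \left(\frac{36}{5} + \frac{9}{5}\right)\right) + 282 = \left(\frac{1}{7} \cdot 8 + 9\right) + 282 = \left(\frac{8}{7} + 9\right) + 282 = \frac{71}{7} + 282 = \frac{2045}{7}$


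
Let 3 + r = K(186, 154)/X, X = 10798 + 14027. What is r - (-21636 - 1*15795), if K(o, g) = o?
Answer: 309716762/8275 ≈ 37428.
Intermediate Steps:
X = 24825
r = -24763/8275 (r = -3 + 186/24825 = -3 + 186*(1/24825) = -3 + 62/8275 = -24763/8275 ≈ -2.9925)
r - (-21636 - 1*15795) = -24763/8275 - (-21636 - 1*15795) = -24763/8275 - (-21636 - 15795) = -24763/8275 - 1*(-37431) = -24763/8275 + 37431 = 309716762/8275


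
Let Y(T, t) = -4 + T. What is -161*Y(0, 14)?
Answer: 644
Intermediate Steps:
-161*Y(0, 14) = -161*(-4 + 0) = -161*(-4) = 644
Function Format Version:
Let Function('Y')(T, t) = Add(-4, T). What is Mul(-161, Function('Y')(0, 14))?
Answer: 644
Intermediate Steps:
Mul(-161, Function('Y')(0, 14)) = Mul(-161, Add(-4, 0)) = Mul(-161, -4) = 644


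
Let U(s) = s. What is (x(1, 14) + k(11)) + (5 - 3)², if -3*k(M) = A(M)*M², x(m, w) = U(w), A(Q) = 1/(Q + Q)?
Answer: 97/6 ≈ 16.167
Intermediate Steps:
A(Q) = 1/(2*Q)
x(m, w) = w
k(M) = -M/6 (k(M) = -1/(2*M)*M²/3 = -M/6)
(x(1, 14) + k(11)) + (5 - 3)² = (14 - ⅙*11) + (5 - 3)² = (14 - 11/6) + 2² = 73/6 + 4 = 97/6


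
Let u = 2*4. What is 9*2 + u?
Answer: 26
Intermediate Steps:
u = 8
9*2 + u = 9*2 + 8 = 18 + 8 = 26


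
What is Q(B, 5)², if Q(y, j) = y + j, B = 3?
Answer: 64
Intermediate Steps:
Q(y, j) = j + y
Q(B, 5)² = (5 + 3)² = 8² = 64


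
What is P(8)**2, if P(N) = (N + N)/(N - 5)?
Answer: 256/9 ≈ 28.444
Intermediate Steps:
P(N) = 2*N/(-5 + N) (P(N) = (2*N)/(-5 + N) = 2*N/(-5 + N))
P(8)**2 = (2*8/(-5 + 8))**2 = (2*8/3)**2 = (2*8*(1/3))**2 = (16/3)**2 = 256/9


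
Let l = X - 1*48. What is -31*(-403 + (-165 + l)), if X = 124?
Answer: 15252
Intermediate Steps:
l = 76 (l = 124 - 1*48 = 124 - 48 = 76)
-31*(-403 + (-165 + l)) = -31*(-403 + (-165 + 76)) = -31*(-403 - 89) = -31*(-492) = 15252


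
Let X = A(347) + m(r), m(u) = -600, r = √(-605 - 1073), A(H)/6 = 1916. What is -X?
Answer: -10896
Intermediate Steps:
A(H) = 11496 (A(H) = 6*1916 = 11496)
r = I*√1678 (r = √(-1678) = I*√1678 ≈ 40.963*I)
X = 10896 (X = 11496 - 600 = 10896)
-X = -1*10896 = -10896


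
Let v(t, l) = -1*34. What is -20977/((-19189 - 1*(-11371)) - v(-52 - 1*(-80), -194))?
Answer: 20977/7784 ≈ 2.6949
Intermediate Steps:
v(t, l) = -34
-20977/((-19189 - 1*(-11371)) - v(-52 - 1*(-80), -194)) = -20977/((-19189 - 1*(-11371)) - 1*(-34)) = -20977/((-19189 + 11371) + 34) = -20977/(-7818 + 34) = -20977/(-7784) = -20977*(-1/7784) = 20977/7784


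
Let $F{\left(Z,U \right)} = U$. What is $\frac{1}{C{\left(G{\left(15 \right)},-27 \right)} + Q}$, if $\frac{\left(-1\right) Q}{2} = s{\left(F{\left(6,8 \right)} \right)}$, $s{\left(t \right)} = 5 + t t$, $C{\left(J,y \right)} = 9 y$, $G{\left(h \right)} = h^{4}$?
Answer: $- \frac{1}{381} \approx -0.0026247$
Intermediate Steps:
$s{\left(t \right)} = 5 + t^{2}$
$Q = -138$ ($Q = - 2 \left(5 + 8^{2}\right) = - 2 \left(5 + 64\right) = \left(-2\right) 69 = -138$)
$\frac{1}{C{\left(G{\left(15 \right)},-27 \right)} + Q} = \frac{1}{9 \left(-27\right) - 138} = \frac{1}{-243 - 138} = \frac{1}{-381} = - \frac{1}{381}$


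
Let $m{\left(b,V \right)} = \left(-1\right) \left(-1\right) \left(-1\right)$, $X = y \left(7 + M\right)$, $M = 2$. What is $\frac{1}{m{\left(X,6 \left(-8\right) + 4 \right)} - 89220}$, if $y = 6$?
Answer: $- \frac{1}{89221} \approx -1.1208 \cdot 10^{-5}$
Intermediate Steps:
$X = 54$ ($X = 6 \left(7 + 2\right) = 6 \cdot 9 = 54$)
$m{\left(b,V \right)} = -1$ ($m{\left(b,V \right)} = 1 \left(-1\right) = -1$)
$\frac{1}{m{\left(X,6 \left(-8\right) + 4 \right)} - 89220} = \frac{1}{-1 - 89220} = \frac{1}{-89221} = - \frac{1}{89221}$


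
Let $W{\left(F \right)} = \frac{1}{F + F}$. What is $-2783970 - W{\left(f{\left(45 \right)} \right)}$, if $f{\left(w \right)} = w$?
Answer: $- \frac{250557301}{90} \approx -2.784 \cdot 10^{6}$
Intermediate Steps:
$W{\left(F \right)} = \frac{1}{2 F}$
$-2783970 - W{\left(f{\left(45 \right)} \right)} = -2783970 - \frac{1}{2 \cdot 45} = -2783970 - \frac{1}{2} \cdot \frac{1}{45} = -2783970 - \frac{1}{90} = - \frac{250557301}{90}$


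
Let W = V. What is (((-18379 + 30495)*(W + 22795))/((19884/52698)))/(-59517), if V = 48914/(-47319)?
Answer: -147529207738666/11996360199 ≈ -12298.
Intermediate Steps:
V = -48914/47319 (V = 48914*(-1/47319) = -48914/47319 ≈ -1.0337)
W = -48914/47319 ≈ -1.0337
(((-18379 + 30495)*(W + 22795))/((19884/52698)))/(-59517) = (((-18379 + 30495)*(-48914/47319 + 22795))/((19884/52698)))/(-59517) = ((12116*(1078587691/47319))/((19884*(1/52698))))*(-1/59517) = (13068168464156/(47319*(3314/8783)))*(-1/59517) = ((13068168464156/47319)*(8783/3314))*(-1/59517) = (57388861810341074/78407583)*(-1/59517) = -147529207738666/11996360199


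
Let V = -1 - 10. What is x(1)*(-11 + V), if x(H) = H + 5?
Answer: -132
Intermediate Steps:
x(H) = 5 + H
V = -11
x(1)*(-11 + V) = (5 + 1)*(-11 - 11) = 6*(-22) = -132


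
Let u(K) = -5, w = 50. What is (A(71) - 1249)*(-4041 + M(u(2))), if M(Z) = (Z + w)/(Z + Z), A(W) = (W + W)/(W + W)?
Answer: 5048784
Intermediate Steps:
A(W) = 1 (A(W) = (2*W)/((2*W)) = (2*W)*(1/(2*W)) = 1)
M(Z) = (50 + Z)/(2*Z) (M(Z) = (Z + 50)/(Z + Z) = (50 + Z)/((2*Z)) = (50 + Z)*(1/(2*Z)) = (50 + Z)/(2*Z))
(A(71) - 1249)*(-4041 + M(u(2))) = (1 - 1249)*(-4041 + (1/2)*(50 - 5)/(-5)) = -1248*(-4041 + (1/2)*(-1/5)*45) = -1248*(-4041 - 9/2) = -1248*(-8091/2) = 5048784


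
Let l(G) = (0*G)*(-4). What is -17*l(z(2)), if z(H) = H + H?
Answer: 0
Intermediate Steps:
z(H) = 2*H
l(G) = 0 (l(G) = 0*(-4) = 0)
-17*l(z(2)) = -17*0 = 0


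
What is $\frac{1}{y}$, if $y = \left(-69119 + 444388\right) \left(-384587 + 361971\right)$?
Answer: $- \frac{1}{8487083704} \approx -1.1783 \cdot 10^{-10}$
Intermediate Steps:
$y = -8487083704$ ($y = 375269 \left(-22616\right) = -8487083704$)
$\frac{1}{y} = \frac{1}{-8487083704} = - \frac{1}{8487083704}$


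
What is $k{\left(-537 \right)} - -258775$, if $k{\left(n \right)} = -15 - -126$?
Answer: $258886$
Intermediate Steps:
$k{\left(n \right)} = 111$ ($k{\left(n \right)} = -15 + 126 = 111$)
$k{\left(-537 \right)} - -258775 = 111 - -258775 = 111 + 258775 = 258886$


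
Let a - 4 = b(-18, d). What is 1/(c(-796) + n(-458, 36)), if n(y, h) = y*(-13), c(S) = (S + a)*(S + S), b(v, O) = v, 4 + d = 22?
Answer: 1/1295474 ≈ 7.7192e-7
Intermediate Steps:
d = 18 (d = -4 + 22 = 18)
a = -14 (a = 4 - 18 = -14)
c(S) = 2*S*(-14 + S) (c(S) = (S - 14)*(S + S) = (-14 + S)*(2*S) = 2*S*(-14 + S))
n(y, h) = -13*y
1/(c(-796) + n(-458, 36)) = 1/(2*(-796)*(-14 - 796) - 13*(-458)) = 1/(2*(-796)*(-810) + 5954) = 1/(1289520 + 5954) = 1/1295474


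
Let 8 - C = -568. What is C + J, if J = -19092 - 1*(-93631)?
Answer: 75115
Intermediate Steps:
C = 576 (C = 8 - 1*(-568) = 8 + 568 = 576)
J = 74539 (J = -19092 + 93631 = 74539)
C + J = 576 + 74539 = 75115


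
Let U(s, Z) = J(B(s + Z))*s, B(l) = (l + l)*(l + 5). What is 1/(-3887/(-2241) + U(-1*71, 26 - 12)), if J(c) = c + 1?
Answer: -2241/943365232 ≈ -2.3755e-6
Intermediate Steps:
B(l) = 2*l*(5 + l) (B(l) = (2*l)*(5 + l) = 2*l*(5 + l))
J(c) = 1 + c
U(s, Z) = s*(1 + 2*(Z + s)*(5 + Z + s)) (U(s, Z) = (1 + 2*(s + Z)*(5 + (s + Z)))*s = (1 + 2*(Z + s)*(5 + (Z + s)))*s = (1 + 2*(Z + s)*(5 + Z + s))*s = s*(1 + 2*(Z + s)*(5 + Z + s)))
1/(-3887/(-2241) + U(-1*71, 26 - 12)) = 1/(-3887/(-2241) + (-1*71)*(1 + 2*((26 - 12) - 1*71)*(5 + (26 - 12) - 1*71))) = 1/(-3887*(-1/2241) - 71*(1 + 2*(14 - 71)*(5 + 14 - 71))) = 1/(3887/2241 - 71*(1 + 2*(-57)*(-52))) = 1/(3887/2241 - 71*(1 + 5928)) = 1/(3887/2241 - 71*5929) = 1/(3887/2241 - 420959) = 1/(-943365232/2241) = -2241/943365232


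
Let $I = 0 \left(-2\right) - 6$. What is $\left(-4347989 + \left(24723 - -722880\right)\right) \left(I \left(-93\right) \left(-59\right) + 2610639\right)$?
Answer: $-9280776198762$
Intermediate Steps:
$I = -6$ ($I = 0 - 6 = -6$)
$\left(-4347989 + \left(24723 - -722880\right)\right) \left(I \left(-93\right) \left(-59\right) + 2610639\right) = \left(-4347989 + \left(24723 - -722880\right)\right) \left(\left(-6\right) \left(-93\right) \left(-59\right) + 2610639\right) = \left(-4347989 + \left(24723 + 722880\right)\right) \left(558 \left(-59\right) + 2610639\right) = \left(-4347989 + 747603\right) \left(-32922 + 2610639\right) = \left(-3600386\right) 2577717 = -9280776198762$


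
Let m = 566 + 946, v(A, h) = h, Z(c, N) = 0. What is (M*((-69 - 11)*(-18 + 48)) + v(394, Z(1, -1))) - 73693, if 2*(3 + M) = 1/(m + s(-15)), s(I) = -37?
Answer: -3923135/59 ≈ -66494.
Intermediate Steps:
m = 1512
M = -8849/2950 (M = -3 + 1/(2*(1512 - 37)) = -3 + (½)/1475 = -3 + (½)*(1/1475) = -3 + 1/2950 = -8849/2950 ≈ -2.9997)
(M*((-69 - 11)*(-18 + 48)) + v(394, Z(1, -1))) - 73693 = (-8849*(-69 - 11)*(-18 + 48)/2950 + 0) - 73693 = (-(-70792)*30/295 + 0) - 73693 = (-8849/2950*(-2400) + 0) - 73693 = (424752/59 + 0) - 73693 = 424752/59 - 73693 = -3923135/59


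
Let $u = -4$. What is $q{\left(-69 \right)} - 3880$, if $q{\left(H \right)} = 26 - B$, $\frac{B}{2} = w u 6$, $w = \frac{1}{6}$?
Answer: $-3846$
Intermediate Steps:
$w = \frac{1}{6} \approx 0.16667$
$B = -8$ ($B = 2 \cdot \frac{1}{6} \left(-4\right) 6 = 2 \left(\left(- \frac{2}{3}\right) 6\right) = 2 \left(-4\right) = -8$)
$q{\left(H \right)} = 34$ ($q{\left(H \right)} = 26 - -8 = 26 + 8 = 34$)
$q{\left(-69 \right)} - 3880 = 34 - 3880 = -3846$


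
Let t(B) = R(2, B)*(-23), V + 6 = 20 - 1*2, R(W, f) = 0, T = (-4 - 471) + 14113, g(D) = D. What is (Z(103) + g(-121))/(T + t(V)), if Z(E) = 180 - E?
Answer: -22/6819 ≈ -0.0032263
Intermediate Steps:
T = 13638 (T = -475 + 14113 = 13638)
V = 12 (V = -6 + (20 - 1*2) = -6 + (20 - 2) = -6 + 18 = 12)
t(B) = 0 (t(B) = 0*(-23) = 0)
(Z(103) + g(-121))/(T + t(V)) = ((180 - 1*103) - 121)/(13638 + 0) = ((180 - 103) - 121)/13638 = (77 - 121)*(1/13638) = -44*1/13638 = -22/6819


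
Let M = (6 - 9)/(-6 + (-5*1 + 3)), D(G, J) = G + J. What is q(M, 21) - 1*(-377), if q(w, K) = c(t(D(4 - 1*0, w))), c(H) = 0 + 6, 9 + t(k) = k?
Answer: 383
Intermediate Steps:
t(k) = -9 + k
c(H) = 6
M = 3/8 (M = -3/(-6 + (-5 + 3)) = -3/(-6 - 2) = -3/(-8) = -3*(-⅛) = 3/8 ≈ 0.37500)
q(w, K) = 6
q(M, 21) - 1*(-377) = 6 - 1*(-377) = 6 + 377 = 383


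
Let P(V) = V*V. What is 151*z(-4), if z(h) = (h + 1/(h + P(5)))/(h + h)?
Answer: 12533/168 ≈ 74.601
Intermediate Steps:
P(V) = V²
z(h) = (h + 1/(25 + h))/(2*h) (z(h) = (h + 1/(h + 5²))/(h + h) = (h + 1/(h + 25))/((2*h)) = (h + 1/(25 + h))*(1/(2*h)) = (h + 1/(25 + h))/(2*h))
151*z(-4) = 151*((½)*(1 + (-4)² + 25*(-4))/(-4*(25 - 4))) = 151*((½)*(-¼)*(1 + 16 - 100)/21) = 151*((½)*(-¼)*(1/21)*(-83)) = 151*(83/168) = 12533/168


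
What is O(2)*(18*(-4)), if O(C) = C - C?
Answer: 0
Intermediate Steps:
O(C) = 0
O(2)*(18*(-4)) = 0*(18*(-4)) = 0*(-72) = 0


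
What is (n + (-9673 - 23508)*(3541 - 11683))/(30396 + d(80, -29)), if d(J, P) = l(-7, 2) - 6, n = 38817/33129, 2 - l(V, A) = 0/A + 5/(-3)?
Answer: 994457867375/111879087 ≈ 8888.7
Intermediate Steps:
l(V, A) = 11/3 (l(V, A) = 2 - (0/A + 5/(-3)) = 2 - (0 + 5*(-⅓)) = 2 - (0 - 5/3) = 2 - 1*(-5/3) = 2 + 5/3 = 11/3)
n = 4313/3681 (n = 38817*(1/33129) = 4313/3681 ≈ 1.1717)
d(J, P) = -7/3 (d(J, P) = 11/3 - 6 = -7/3)
(n + (-9673 - 23508)*(3541 - 11683))/(30396 + d(80, -29)) = (4313/3681 + (-9673 - 23508)*(3541 - 11683))/(30396 - 7/3) = (4313/3681 - 33181*(-8142))/(91181/3) = (4313/3681 + 270159702)*(3/91181) = (994457867375/3681)*(3/91181) = 994457867375/111879087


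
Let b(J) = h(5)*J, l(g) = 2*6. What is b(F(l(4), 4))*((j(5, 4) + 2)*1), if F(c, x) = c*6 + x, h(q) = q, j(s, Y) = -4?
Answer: -760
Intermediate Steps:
l(g) = 12
F(c, x) = x + 6*c (F(c, x) = 6*c + x = x + 6*c)
b(J) = 5*J
b(F(l(4), 4))*((j(5, 4) + 2)*1) = (5*(4 + 6*12))*((-4 + 2)*1) = (5*(4 + 72))*(-2*1) = (5*76)*(-2) = 380*(-2) = -760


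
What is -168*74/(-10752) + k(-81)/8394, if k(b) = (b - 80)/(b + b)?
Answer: 12579697/10878624 ≈ 1.1564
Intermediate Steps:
k(b) = (-80 + b)/(2*b) (k(b) = (-80 + b)/((2*b)) = (-80 + b)*(1/(2*b)) = (-80 + b)/(2*b))
-168*74/(-10752) + k(-81)/8394 = -168*74/(-10752) + ((1/2)*(-80 - 81)/(-81))/8394 = -12432*(-1/10752) + ((1/2)*(-1/81)*(-161))*(1/8394) = 37/32 + (161/162)*(1/8394) = 37/32 + 161/1359828 = 12579697/10878624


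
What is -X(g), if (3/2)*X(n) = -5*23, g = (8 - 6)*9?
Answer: 230/3 ≈ 76.667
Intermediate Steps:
g = 18 (g = 2*9 = 18)
X(n) = -230/3 (X(n) = 2*(-5*23)/3 = (2/3)*(-115) = -230/3)
-X(g) = -1*(-230/3) = 230/3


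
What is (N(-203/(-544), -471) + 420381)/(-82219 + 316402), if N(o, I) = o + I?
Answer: 228431243/127395552 ≈ 1.7931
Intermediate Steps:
N(o, I) = I + o
(N(-203/(-544), -471) + 420381)/(-82219 + 316402) = ((-471 - 203/(-544)) + 420381)/(-82219 + 316402) = ((-471 - 203*(-1/544)) + 420381)/234183 = ((-471 + 203/544) + 420381)*(1/234183) = (-256021/544 + 420381)*(1/234183) = (228431243/544)*(1/234183) = 228431243/127395552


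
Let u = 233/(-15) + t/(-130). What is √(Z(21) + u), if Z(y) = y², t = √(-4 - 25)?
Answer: √(64713480 - 1170*I*√29)/390 ≈ 20.627 - 0.0010041*I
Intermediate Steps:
t = I*√29 (t = √(-29) = I*√29 ≈ 5.3852*I)
u = -233/15 - I*√29/130 (u = 233/(-15) + (I*√29)/(-130) = 233*(-1/15) + (I*√29)*(-1/130) = -233/15 - I*√29/130 ≈ -15.533 - 0.041424*I)
√(Z(21) + u) = √(21² + (-233/15 - I*√29/130)) = √(441 + (-233/15 - I*√29/130)) = √(6382/15 - I*√29/130)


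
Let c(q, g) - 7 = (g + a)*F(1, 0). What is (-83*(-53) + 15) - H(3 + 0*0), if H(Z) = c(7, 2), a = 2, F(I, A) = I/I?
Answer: 4403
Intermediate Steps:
F(I, A) = 1
c(q, g) = 9 + g (c(q, g) = 7 + (g + 2)*1 = 7 + (2 + g)*1 = 7 + (2 + g) = 9 + g)
H(Z) = 11 (H(Z) = 9 + 2 = 11)
(-83*(-53) + 15) - H(3 + 0*0) = (-83*(-53) + 15) - 1*11 = (4399 + 15) - 11 = 4414 - 11 = 4403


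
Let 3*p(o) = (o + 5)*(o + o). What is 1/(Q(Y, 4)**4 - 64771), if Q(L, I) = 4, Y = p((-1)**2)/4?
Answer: -1/64515 ≈ -1.5500e-5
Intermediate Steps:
p(o) = 2*o*(5 + o)/3 (p(o) = ((o + 5)*(o + o))/3 = ((5 + o)*(2*o))/3 = (2*o*(5 + o))/3 = 2*o*(5 + o)/3)
Y = 1 (Y = ((2/3)*(-1)**2*(5 + (-1)**2))/4 = ((2/3)*1*(5 + 1))*(1/4) = ((2/3)*1*6)*(1/4) = 4*(1/4) = 1)
1/(Q(Y, 4)**4 - 64771) = 1/(4**4 - 64771) = 1/(256 - 64771) = 1/(-64515) = -1/64515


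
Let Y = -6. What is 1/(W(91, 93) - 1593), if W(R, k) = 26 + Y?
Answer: -1/1573 ≈ -0.00063573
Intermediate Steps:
W(R, k) = 20 (W(R, k) = 26 - 6 = 20)
1/(W(91, 93) - 1593) = 1/(20 - 1593) = 1/(-1573) = -1/1573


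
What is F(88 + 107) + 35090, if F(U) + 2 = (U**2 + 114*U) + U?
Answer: 95538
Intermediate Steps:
F(U) = -2 + U**2 + 115*U (F(U) = -2 + ((U**2 + 114*U) + U) = -2 + (U**2 + 115*U) = -2 + U**2 + 115*U)
F(88 + 107) + 35090 = (-2 + (88 + 107)**2 + 115*(88 + 107)) + 35090 = (-2 + 195**2 + 115*195) + 35090 = (-2 + 38025 + 22425) + 35090 = 60448 + 35090 = 95538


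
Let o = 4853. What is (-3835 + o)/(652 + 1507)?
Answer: 1018/2159 ≈ 0.47151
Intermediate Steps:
(-3835 + o)/(652 + 1507) = (-3835 + 4853)/(652 + 1507) = 1018/2159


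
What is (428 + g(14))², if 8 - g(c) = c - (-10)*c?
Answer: 79524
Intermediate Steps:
g(c) = 8 - 11*c (g(c) = 8 - (c - (-10)*c) = 8 - (c + 10*c) = 8 - 11*c)
(428 + g(14))² = (428 + (8 - 11*14))² = (428 + (8 - 154))² = (428 - 146)² = 282² = 79524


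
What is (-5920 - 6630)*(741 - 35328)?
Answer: 434066850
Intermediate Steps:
(-5920 - 6630)*(741 - 35328) = -12550*(-34587) = 434066850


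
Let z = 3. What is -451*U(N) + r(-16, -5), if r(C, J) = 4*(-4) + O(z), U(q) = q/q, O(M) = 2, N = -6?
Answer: -465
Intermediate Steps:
U(q) = 1
r(C, J) = -14 (r(C, J) = 4*(-4) + 2 = -16 + 2 = -14)
-451*U(N) + r(-16, -5) = -451*1 - 14 = -451 - 14 = -465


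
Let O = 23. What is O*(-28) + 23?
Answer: -621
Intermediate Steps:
O*(-28) + 23 = 23*(-28) + 23 = -644 + 23 = -621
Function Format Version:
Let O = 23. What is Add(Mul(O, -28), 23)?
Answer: -621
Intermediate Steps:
Add(Mul(O, -28), 23) = Add(Mul(23, -28), 23) = Add(-644, 23) = -621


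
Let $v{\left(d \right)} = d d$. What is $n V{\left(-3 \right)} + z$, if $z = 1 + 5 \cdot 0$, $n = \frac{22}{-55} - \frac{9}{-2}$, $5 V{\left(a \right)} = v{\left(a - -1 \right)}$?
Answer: $\frac{107}{25} \approx 4.28$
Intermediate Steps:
$v{\left(d \right)} = d^{2}$
$V{\left(a \right)} = \frac{\left(1 + a\right)^{2}}{5}$ ($V{\left(a \right)} = \frac{\left(a - -1\right)^{2}}{5} = \frac{\left(a + 1\right)^{2}}{5} = \frac{\left(1 + a\right)^{2}}{5}$)
$n = \frac{41}{10}$ ($n = 22 \left(- \frac{1}{55}\right) - - \frac{9}{2} = - \frac{2}{5} + \frac{9}{2} = \frac{41}{10} \approx 4.1$)
$z = 1$ ($z = 1 + 0 = 1$)
$n V{\left(-3 \right)} + z = \frac{41 \frac{\left(1 - 3\right)^{2}}{5}}{10} + 1 = \frac{41 \frac{\left(-2\right)^{2}}{5}}{10} + 1 = \frac{41 \cdot \frac{1}{5} \cdot 4}{10} + 1 = \frac{41}{10} \cdot \frac{4}{5} + 1 = \frac{82}{25} + 1 = \frac{107}{25}$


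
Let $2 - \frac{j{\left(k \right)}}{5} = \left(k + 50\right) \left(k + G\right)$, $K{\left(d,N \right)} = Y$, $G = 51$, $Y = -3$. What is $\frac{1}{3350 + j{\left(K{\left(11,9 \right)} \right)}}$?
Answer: $- \frac{1}{7920} \approx -0.00012626$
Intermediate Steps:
$K{\left(d,N \right)} = -3$
$j{\left(k \right)} = 10 - 5 \left(50 + k\right) \left(51 + k\right)$ ($j{\left(k \right)} = 10 - 5 \left(k + 50\right) \left(k + 51\right) = 10 - 5 \left(50 + k\right) \left(51 + k\right)$)
$\frac{1}{3350 + j{\left(K{\left(11,9 \right)} \right)}} = \frac{1}{3350 - \left(11225 + 45\right)} = \frac{1}{3350 - 11270} = \frac{1}{-7920} = - \frac{1}{7920}$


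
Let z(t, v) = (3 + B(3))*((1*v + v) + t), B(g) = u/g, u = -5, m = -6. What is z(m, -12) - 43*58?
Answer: -2534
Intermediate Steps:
B(g) = -5/g
z(t, v) = 4*t/3 + 8*v/3 (z(t, v) = (3 - 5/3)*((1*v + v) + t) = (3 - 5*1/3)*((v + v) + t) = (3 - 5/3)*(2*v + t) = 4*(t + 2*v)/3 = 4*t/3 + 8*v/3)
z(m, -12) - 43*58 = ((4/3)*(-6) + (8/3)*(-12)) - 43*58 = (-8 - 32) - 2494 = -40 - 2494 = -2534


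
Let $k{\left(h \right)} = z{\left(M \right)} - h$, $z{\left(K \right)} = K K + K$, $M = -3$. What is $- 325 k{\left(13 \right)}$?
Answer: $2275$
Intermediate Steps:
$z{\left(K \right)} = K + K^{2}$ ($z{\left(K \right)} = K^{2} + K = K + K^{2}$)
$k{\left(h \right)} = 6 - h$ ($k{\left(h \right)} = - 3 \left(1 - 3\right) - h = \left(-3\right) \left(-2\right) - h = 6 - h$)
$- 325 k{\left(13 \right)} = - 325 \left(6 - 13\right) = \left(-325\right) \left(-7\right) = 2275$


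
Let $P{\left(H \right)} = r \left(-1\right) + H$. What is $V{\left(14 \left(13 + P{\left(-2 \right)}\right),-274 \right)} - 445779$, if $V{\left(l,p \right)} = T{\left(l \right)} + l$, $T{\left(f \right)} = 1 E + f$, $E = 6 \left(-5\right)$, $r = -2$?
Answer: $-445445$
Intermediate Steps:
$E = -30$
$T{\left(f \right)} = -30 + f$ ($T{\left(f \right)} = 1 \left(-30\right) + f = -30 + f$)
$P{\left(H \right)} = 2 + H$ ($P{\left(H \right)} = \left(-2\right) \left(-1\right) + H = 2 + H$)
$V{\left(l,p \right)} = -30 + 2 l$ ($V{\left(l,p \right)} = \left(-30 + l\right) + l = -30 + 2 l$)
$V{\left(14 \left(13 + P{\left(-2 \right)}\right),-274 \right)} - 445779 = \left(-30 + 2 \cdot 14 \left(13 + \left(2 - 2\right)\right)\right) - 445779 = \left(-30 + 2 \cdot 14 \left(13 + 0\right)\right) - 445779 = \left(-30 + 2 \cdot 14 \cdot 13\right) - 445779 = \left(-30 + 2 \cdot 182\right) - 445779 = \left(-30 + 364\right) - 445779 = 334 - 445779 = -445445$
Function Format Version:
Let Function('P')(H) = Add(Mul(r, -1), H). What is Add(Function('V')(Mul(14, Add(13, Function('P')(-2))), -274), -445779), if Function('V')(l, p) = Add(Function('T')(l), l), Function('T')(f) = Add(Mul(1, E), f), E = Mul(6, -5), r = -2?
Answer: -445445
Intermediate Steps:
E = -30
Function('T')(f) = Add(-30, f) (Function('T')(f) = Add(Mul(1, -30), f) = Add(-30, f))
Function('P')(H) = Add(2, H) (Function('P')(H) = Add(Mul(-2, -1), H) = Add(2, H))
Function('V')(l, p) = Add(-30, Mul(2, l)) (Function('V')(l, p) = Add(Add(-30, l), l) = Add(-30, Mul(2, l)))
Add(Function('V')(Mul(14, Add(13, Function('P')(-2))), -274), -445779) = Add(Add(-30, Mul(2, Mul(14, Add(13, Add(2, -2))))), -445779) = Add(Add(-30, Mul(2, Mul(14, Add(13, 0)))), -445779) = Add(Add(-30, Mul(2, Mul(14, 13))), -445779) = Add(Add(-30, Mul(2, 182)), -445779) = Add(Add(-30, 364), -445779) = Add(334, -445779) = -445445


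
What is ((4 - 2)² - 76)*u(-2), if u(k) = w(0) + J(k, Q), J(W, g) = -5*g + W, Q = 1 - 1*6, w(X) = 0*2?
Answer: -1656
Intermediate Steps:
w(X) = 0
Q = -5 (Q = 1 - 6 = -5)
J(W, g) = W - 5*g
u(k) = 25 + k (u(k) = 0 + (k - 5*(-5)) = 0 + (k + 25) = 0 + (25 + k) = 25 + k)
((4 - 2)² - 76)*u(-2) = ((4 - 2)² - 76)*(25 - 2) = (2² - 76)*23 = (4 - 76)*23 = -72*23 = -1656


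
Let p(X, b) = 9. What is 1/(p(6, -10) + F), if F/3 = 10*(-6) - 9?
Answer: -1/198 ≈ -0.0050505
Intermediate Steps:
F = -207 (F = 3*(10*(-6) - 9) = 3*(-60 - 9) = 3*(-69) = -207)
1/(p(6, -10) + F) = 1/(9 - 207) = 1/(-198) = -1/198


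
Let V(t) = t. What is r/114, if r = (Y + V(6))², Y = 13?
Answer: 19/6 ≈ 3.1667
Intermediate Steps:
r = 361 (r = (13 + 6)² = 19² = 361)
r/114 = 361/114 = 361*(1/114) = 19/6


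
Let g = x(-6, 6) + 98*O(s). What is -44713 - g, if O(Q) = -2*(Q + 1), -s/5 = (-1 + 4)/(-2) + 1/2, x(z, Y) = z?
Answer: -43531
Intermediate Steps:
s = 5 (s = -5*((-1 + 4)/(-2) + 1/2) = -5*(3*(-½) + 1*(½)) = -5*(-3/2 + ½) = -5*(-1) = 5)
O(Q) = -2 - 2*Q (O(Q) = -2*(1 + Q) = -2 - 2*Q)
g = -1182 (g = -6 + 98*(-2 - 2*5) = -6 + 98*(-2 - 10) = -6 + 98*(-12) = -6 - 1176 = -1182)
-44713 - g = -44713 - 1*(-1182) = -44713 + 1182 = -43531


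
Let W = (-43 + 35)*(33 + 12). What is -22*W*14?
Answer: 110880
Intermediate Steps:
W = -360 (W = -8*45 = -360)
-22*W*14 = -22*(-360)*14 = 7920*14 = 110880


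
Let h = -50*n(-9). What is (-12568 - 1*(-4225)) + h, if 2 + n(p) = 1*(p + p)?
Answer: -7343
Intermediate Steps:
n(p) = -2 + 2*p (n(p) = -2 + 1*(p + p) = -2 + 1*(2*p) = -2 + 2*p)
h = 1000 (h = -50*(-2 + 2*(-9)) = -50*(-2 - 18) = -50*(-20) = 1000)
(-12568 - 1*(-4225)) + h = (-12568 - 1*(-4225)) + 1000 = (-12568 + 4225) + 1000 = -8343 + 1000 = -7343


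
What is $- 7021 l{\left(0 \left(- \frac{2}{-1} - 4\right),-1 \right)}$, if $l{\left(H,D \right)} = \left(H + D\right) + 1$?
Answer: $0$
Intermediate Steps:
$l{\left(H,D \right)} = 1 + D + H$ ($l{\left(H,D \right)} = \left(D + H\right) + 1 = 1 + D + H$)
$- 7021 l{\left(0 \left(- \frac{2}{-1} - 4\right),-1 \right)} = - 7021 \left(1 - 1 + 0 \left(- \frac{2}{-1} - 4\right)\right) = - 7021 \left(1 - 1 + 0 \left(\left(-2\right) \left(-1\right) - 4\right)\right) = - 7021 \left(1 - 1 + 0 \left(2 - 4\right)\right) = - 7021 \left(1 - 1 + 0 \left(-2\right)\right) = - 7021 \left(1 - 1 + 0\right) = \left(-7021\right) 0 = 0$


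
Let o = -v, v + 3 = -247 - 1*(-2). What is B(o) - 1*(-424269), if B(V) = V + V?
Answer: 424765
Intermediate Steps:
v = -248 (v = -3 + (-247 - 1*(-2)) = -3 + (-247 + 2) = -3 - 245 = -248)
o = 248 (o = -1*(-248) = 248)
B(V) = 2*V
B(o) - 1*(-424269) = 2*248 - 1*(-424269) = 496 + 424269 = 424765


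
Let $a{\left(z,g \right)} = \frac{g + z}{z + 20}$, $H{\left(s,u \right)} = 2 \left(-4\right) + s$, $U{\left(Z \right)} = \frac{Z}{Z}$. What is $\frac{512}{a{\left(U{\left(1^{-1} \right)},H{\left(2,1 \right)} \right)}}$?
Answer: $- \frac{10752}{5} \approx -2150.4$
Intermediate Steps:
$U{\left(Z \right)} = 1$
$H{\left(s,u \right)} = -8 + s$
$a{\left(z,g \right)} = \frac{g + z}{20 + z}$
$\frac{512}{a{\left(U{\left(1^{-1} \right)},H{\left(2,1 \right)} \right)}} = \frac{512}{\frac{1}{20 + 1} \left(\left(-8 + 2\right) + 1\right)} = \frac{512}{\frac{1}{21} \left(-6 + 1\right)} = \frac{512}{\frac{1}{21} \left(-5\right)} = \frac{512}{- \frac{5}{21}} = 512 \left(- \frac{21}{5}\right) = - \frac{10752}{5}$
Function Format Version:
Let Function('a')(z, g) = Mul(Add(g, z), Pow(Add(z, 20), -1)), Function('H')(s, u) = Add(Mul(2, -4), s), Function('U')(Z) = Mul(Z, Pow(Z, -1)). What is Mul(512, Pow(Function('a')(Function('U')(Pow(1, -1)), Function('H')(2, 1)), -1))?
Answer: Rational(-10752, 5) ≈ -2150.4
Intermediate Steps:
Function('U')(Z) = 1
Function('H')(s, u) = Add(-8, s)
Function('a')(z, g) = Mul(Pow(Add(20, z), -1), Add(g, z)) (Function('a')(z, g) = Mul(Add(g, z), Pow(Add(20, z), -1)) = Mul(Pow(Add(20, z), -1), Add(g, z)))
Mul(512, Pow(Function('a')(Function('U')(Pow(1, -1)), Function('H')(2, 1)), -1)) = Mul(512, Pow(Mul(Pow(Add(20, 1), -1), Add(Add(-8, 2), 1)), -1)) = Mul(512, Pow(Mul(Pow(21, -1), Add(-6, 1)), -1)) = Mul(512, Pow(Mul(Rational(1, 21), -5), -1)) = Mul(512, Pow(Rational(-5, 21), -1)) = Mul(512, Rational(-21, 5)) = Rational(-10752, 5)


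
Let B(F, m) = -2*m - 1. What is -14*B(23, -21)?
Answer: -574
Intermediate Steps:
B(F, m) = -1 - 2*m
-14*B(23, -21) = -14*(-1 - 2*(-21)) = -14*(-1 + 42) = -14*41 = -574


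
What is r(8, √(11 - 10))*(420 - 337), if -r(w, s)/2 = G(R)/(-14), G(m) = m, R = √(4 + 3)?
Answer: 83*√7/7 ≈ 31.371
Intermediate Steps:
R = √7 ≈ 2.6458
r(w, s) = √7/7 (r(w, s) = -2*√7/(-14) = -2*√7*(-1)/14 = -(-1)*√7/7 = √7/7)
r(8, √(11 - 10))*(420 - 337) = (√7/7)*(420 - 337) = (√7/7)*83 = 83*√7/7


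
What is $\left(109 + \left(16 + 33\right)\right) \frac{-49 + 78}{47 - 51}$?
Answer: $- \frac{2291}{2} \approx -1145.5$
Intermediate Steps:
$\left(109 + \left(16 + 33\right)\right) \frac{-49 + 78}{47 - 51} = \left(109 + 49\right) \frac{29}{-4} = 158 \cdot 29 \left(- \frac{1}{4}\right) = 158 \left(- \frac{29}{4}\right) = - \frac{2291}{2}$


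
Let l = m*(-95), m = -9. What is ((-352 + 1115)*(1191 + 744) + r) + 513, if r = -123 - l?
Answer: 1475940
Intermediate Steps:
l = 855 (l = -9*(-95) = 855)
r = -978 (r = -123 - 1*855 = -123 - 855 = -978)
((-352 + 1115)*(1191 + 744) + r) + 513 = ((-352 + 1115)*(1191 + 744) - 978) + 513 = (763*1935 - 978) + 513 = (1476405 - 978) + 513 = 1475427 + 513 = 1475940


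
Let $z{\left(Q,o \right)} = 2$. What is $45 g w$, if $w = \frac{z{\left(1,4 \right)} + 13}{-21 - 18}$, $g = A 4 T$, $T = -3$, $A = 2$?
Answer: $\frac{5400}{13} \approx 415.38$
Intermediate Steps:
$g = -24$ ($g = 2 \cdot 4 \left(-3\right) = 8 \left(-3\right) = -24$)
$w = - \frac{5}{13}$ ($w = \frac{2 + 13}{-21 - 18} = \frac{15}{-39} = 15 \left(- \frac{1}{39}\right) = - \frac{5}{13} \approx -0.38462$)
$45 g w = 45 \left(-24\right) \left(- \frac{5}{13}\right) = \left(-1080\right) \left(- \frac{5}{13}\right) = \frac{5400}{13}$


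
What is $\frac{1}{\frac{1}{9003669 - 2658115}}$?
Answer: $6345554$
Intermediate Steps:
$\frac{1}{\frac{1}{9003669 - 2658115}} = \frac{1}{\frac{1}{6345554}} = 6345554$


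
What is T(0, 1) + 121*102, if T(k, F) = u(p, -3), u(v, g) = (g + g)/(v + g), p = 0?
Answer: 12344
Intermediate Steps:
u(v, g) = 2*g/(g + v) (u(v, g) = (2*g)/(g + v) = 2*g/(g + v))
T(k, F) = 2 (T(k, F) = 2*(-3)/(-3 + 0) = 2*(-3)/(-3) = 2*(-3)*(-⅓) = 2)
T(0, 1) + 121*102 = 2 + 121*102 = 2 + 12342 = 12344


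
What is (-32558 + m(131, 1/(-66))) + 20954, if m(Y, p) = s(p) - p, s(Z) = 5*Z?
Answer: -382934/33 ≈ -11604.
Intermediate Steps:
m(Y, p) = 4*p (m(Y, p) = 5*p - p = 4*p)
(-32558 + m(131, 1/(-66))) + 20954 = (-32558 + 4/(-66)) + 20954 = (-32558 + 4*(-1/66)) + 20954 = (-32558 - 2/33) + 20954 = -1074416/33 + 20954 = -382934/33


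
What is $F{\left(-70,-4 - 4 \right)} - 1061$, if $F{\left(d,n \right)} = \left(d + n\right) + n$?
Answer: $-1147$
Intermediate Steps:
$F{\left(d,n \right)} = d + 2 n$
$F{\left(-70,-4 - 4 \right)} - 1061 = \left(-70 + 2 \left(-4 - 4\right)\right) - 1061 = \left(-70 + 2 \left(-8\right)\right) + \left(-1924 + 863\right) = \left(-70 - 16\right) - 1061 = -86 - 1061 = -1147$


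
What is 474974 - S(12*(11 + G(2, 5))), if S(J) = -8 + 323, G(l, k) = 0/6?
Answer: 474659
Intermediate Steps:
G(l, k) = 0 (G(l, k) = 0*(⅙) = 0)
S(J) = 315
474974 - S(12*(11 + G(2, 5))) = 474974 - 1*315 = 474974 - 315 = 474659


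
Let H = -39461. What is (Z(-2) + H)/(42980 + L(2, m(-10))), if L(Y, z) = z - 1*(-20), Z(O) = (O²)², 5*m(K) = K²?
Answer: -7889/8604 ≈ -0.91690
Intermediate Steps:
m(K) = K²/5
Z(O) = O⁴
L(Y, z) = 20 + z (L(Y, z) = z + 20 = 20 + z)
(Z(-2) + H)/(42980 + L(2, m(-10))) = ((-2)⁴ - 39461)/(42980 + (20 + (⅕)*(-10)²)) = (16 - 39461)/(42980 + (20 + (⅕)*100)) = -39445/(42980 + (20 + 20)) = -39445/(42980 + 40) = -39445/43020 = -39445*1/43020 = -7889/8604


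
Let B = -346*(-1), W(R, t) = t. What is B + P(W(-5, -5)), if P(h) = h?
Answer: 341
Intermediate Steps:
B = 346
B + P(W(-5, -5)) = 346 - 5 = 341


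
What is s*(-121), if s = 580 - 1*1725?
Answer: 138545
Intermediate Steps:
s = -1145 (s = 580 - 1725 = -1145)
s*(-121) = -1145*(-121) = 138545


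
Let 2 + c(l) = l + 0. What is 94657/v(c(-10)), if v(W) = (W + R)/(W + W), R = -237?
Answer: 757256/83 ≈ 9123.6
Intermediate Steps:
c(l) = -2 + l (c(l) = -2 + (l + 0) = -2 + l)
v(W) = (-237 + W)/(2*W) (v(W) = (W - 237)/(W + W) = (-237 + W)/((2*W)) = (-237 + W)*(1/(2*W)) = (-237 + W)/(2*W))
94657/v(c(-10)) = 94657/(((-237 + (-2 - 10))/(2*(-2 - 10)))) = 94657/(((1/2)*(-237 - 12)/(-12))) = 94657/(((1/2)*(-1/12)*(-249))) = 94657/(83/8) = 94657*(8/83) = 757256/83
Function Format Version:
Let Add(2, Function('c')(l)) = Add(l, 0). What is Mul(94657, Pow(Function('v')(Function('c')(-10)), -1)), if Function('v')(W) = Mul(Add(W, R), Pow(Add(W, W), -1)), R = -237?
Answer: Rational(757256, 83) ≈ 9123.6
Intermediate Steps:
Function('c')(l) = Add(-2, l) (Function('c')(l) = Add(-2, Add(l, 0)) = Add(-2, l))
Function('v')(W) = Mul(Rational(1, 2), Pow(W, -1), Add(-237, W)) (Function('v')(W) = Mul(Add(W, -237), Pow(Add(W, W), -1)) = Mul(Add(-237, W), Pow(Mul(2, W), -1)) = Mul(Add(-237, W), Mul(Rational(1, 2), Pow(W, -1))) = Mul(Rational(1, 2), Pow(W, -1), Add(-237, W)))
Mul(94657, Pow(Function('v')(Function('c')(-10)), -1)) = Mul(94657, Pow(Mul(Rational(1, 2), Pow(Add(-2, -10), -1), Add(-237, Add(-2, -10))), -1)) = Mul(94657, Pow(Mul(Rational(1, 2), Pow(-12, -1), Add(-237, -12)), -1)) = Mul(94657, Pow(Mul(Rational(1, 2), Rational(-1, 12), -249), -1)) = Mul(94657, Pow(Rational(83, 8), -1)) = Mul(94657, Rational(8, 83)) = Rational(757256, 83)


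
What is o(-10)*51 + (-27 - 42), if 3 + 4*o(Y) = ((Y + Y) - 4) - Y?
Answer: -1143/4 ≈ -285.75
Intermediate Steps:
o(Y) = -7/4 + Y/4 (o(Y) = -¾ + (((Y + Y) - 4) - Y)/4 = -¾ + ((2*Y - 4) - Y)/4 = -¾ + ((-4 + 2*Y) - Y)/4 = -¾ + (-4 + Y)/4 = -¾ + (-1 + Y/4) = -7/4 + Y/4)
o(-10)*51 + (-27 - 42) = (-7/4 + (¼)*(-10))*51 + (-27 - 42) = (-7/4 - 5/2)*51 - 69 = -17/4*51 - 69 = -867/4 - 69 = -1143/4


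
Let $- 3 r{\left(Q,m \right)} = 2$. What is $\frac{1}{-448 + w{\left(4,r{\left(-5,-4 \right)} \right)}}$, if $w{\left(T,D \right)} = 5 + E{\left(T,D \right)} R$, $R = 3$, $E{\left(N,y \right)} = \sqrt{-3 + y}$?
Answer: $- \frac{443}{196282} - \frac{i \sqrt{33}}{196282} \approx -0.002257 - 2.9267 \cdot 10^{-5} i$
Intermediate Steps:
$r{\left(Q,m \right)} = - \frac{2}{3}$ ($r{\left(Q,m \right)} = \left(- \frac{1}{3}\right) 2 = - \frac{2}{3}$)
$w{\left(T,D \right)} = 5 + 3 \sqrt{-3 + D}$ ($w{\left(T,D \right)} = 5 + \sqrt{-3 + D} 3 = 5 + 3 \sqrt{-3 + D}$)
$\frac{1}{-448 + w{\left(4,r{\left(-5,-4 \right)} \right)}} = \frac{1}{-448 + \left(5 + 3 \sqrt{-3 - \frac{2}{3}}\right)} = \frac{1}{-448 + \left(5 + 3 \sqrt{- \frac{11}{3}}\right)} = \frac{1}{-448 + \left(5 + 3 \frac{i \sqrt{33}}{3}\right)} = \frac{1}{-448 + \left(5 + i \sqrt{33}\right)} = \frac{1}{-443 + i \sqrt{33}}$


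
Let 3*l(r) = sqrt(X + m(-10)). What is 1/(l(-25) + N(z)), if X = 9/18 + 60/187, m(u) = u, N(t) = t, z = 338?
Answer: 1137708/384548737 - 3*I*sqrt(1283942)/384548737 ≈ 0.0029586 - 8.8398e-6*I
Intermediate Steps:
X = 307/374 (X = 9*(1/18) + 60*(1/187) = 1/2 + 60/187 = 307/374 ≈ 0.82086)
l(r) = I*sqrt(1283942)/1122 (l(r) = sqrt(307/374 - 10)/3 = sqrt(-3433/374)/3 = (I*sqrt(1283942)/374)/3 = I*sqrt(1283942)/1122)
1/(l(-25) + N(z)) = 1/(I*sqrt(1283942)/1122 + 338) = 1/(338 + I*sqrt(1283942)/1122)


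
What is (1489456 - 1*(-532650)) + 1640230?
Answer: 3662336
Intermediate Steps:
(1489456 - 1*(-532650)) + 1640230 = (1489456 + 532650) + 1640230 = 2022106 + 1640230 = 3662336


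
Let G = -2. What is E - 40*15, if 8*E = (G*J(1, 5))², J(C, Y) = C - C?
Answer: -600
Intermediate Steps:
J(C, Y) = 0
E = 0 (E = (-2*0)²/8 = (⅛)*0² = (⅛)*0 = 0)
E - 40*15 = 0 - 40*15 = 0 - 600 = -600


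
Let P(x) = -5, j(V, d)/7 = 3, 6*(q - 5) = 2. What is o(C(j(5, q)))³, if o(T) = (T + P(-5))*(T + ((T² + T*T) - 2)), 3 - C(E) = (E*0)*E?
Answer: -54872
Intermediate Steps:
q = 16/3 (q = 5 + (⅙)*2 = 5 + ⅓ = 16/3 ≈ 5.3333)
j(V, d) = 21 (j(V, d) = 7*3 = 21)
C(E) = 3 (C(E) = 3 - E*0*E = 3 - 0*E = 3 - 1*0 = 3 + 0 = 3)
o(T) = (-5 + T)*(-2 + T + 2*T²) (o(T) = (T - 5)*(T + ((T² + T*T) - 2)) = (-5 + T)*(T + ((T² + T²) - 2)) = (-5 + T)*(T + (2*T² - 2)) = (-5 + T)*(T + (-2 + 2*T²)) = (-5 + T)*(-2 + T + 2*T²))
o(C(j(5, q)))³ = (10 - 9*3² - 7*3 + 2*3³)³ = (10 - 9*9 - 21 + 2*27)³ = (10 - 81 - 21 + 54)³ = (-38)³ = -54872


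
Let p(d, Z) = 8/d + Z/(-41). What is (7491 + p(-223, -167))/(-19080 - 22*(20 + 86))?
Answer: -34263563/97884958 ≈ -0.35004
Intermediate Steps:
p(d, Z) = 8/d - Z/41 (p(d, Z) = 8/d + Z*(-1/41) = 8/d - Z/41)
(7491 + p(-223, -167))/(-19080 - 22*(20 + 86)) = (7491 + (8/(-223) - 1/41*(-167)))/(-19080 - 22*(20 + 86)) = (7491 + (8*(-1/223) + 167/41))/(-19080 - 22*106) = (7491 + (-8/223 + 167/41))/(-19080 - 2332) = (7491 + 36913/9143)/(-21412) = (68527126/9143)*(-1/21412) = -34263563/97884958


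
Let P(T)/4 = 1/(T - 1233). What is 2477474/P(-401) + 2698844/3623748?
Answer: -916851845167162/905937 ≈ -1.0120e+9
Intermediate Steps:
P(T) = 4/(-1233 + T) (P(T) = 4/(T - 1233) = 4/(-1233 + T))
2477474/P(-401) + 2698844/3623748 = 2477474/((4/(-1233 - 401))) + 2698844/3623748 = 2477474/((4/(-1634))) + 2698844*(1/3623748) = 2477474/((4*(-1/1634))) + 674711/905937 = 2477474/(-2/817) + 674711/905937 = 2477474*(-817/2) + 674711/905937 = -1012048129 + 674711/905937 = -916851845167162/905937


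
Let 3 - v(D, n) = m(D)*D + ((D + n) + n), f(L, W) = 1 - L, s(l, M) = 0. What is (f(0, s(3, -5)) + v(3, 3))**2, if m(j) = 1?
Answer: 64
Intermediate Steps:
v(D, n) = 3 - 2*D - 2*n (v(D, n) = 3 - (1*D + ((D + n) + n)) = 3 - (D + (D + 2*n)) = 3 - (2*D + 2*n) = 3 + (-2*D - 2*n) = 3 - 2*D - 2*n)
(f(0, s(3, -5)) + v(3, 3))**2 = ((1 - 1*0) + (3 - 2*3 - 2*3))**2 = ((1 + 0) + (3 - 6 - 6))**2 = (1 - 9)**2 = (-8)**2 = 64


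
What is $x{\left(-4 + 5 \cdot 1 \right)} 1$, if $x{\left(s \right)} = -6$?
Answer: $-6$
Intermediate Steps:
$x{\left(-4 + 5 \cdot 1 \right)} 1 = \left(-6\right) 1 = -6$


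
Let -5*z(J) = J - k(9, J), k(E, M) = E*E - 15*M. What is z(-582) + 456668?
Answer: 2292733/5 ≈ 4.5855e+5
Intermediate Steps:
k(E, M) = E**2 - 15*M
z(J) = 81/5 - 16*J/5 (z(J) = -(J - (9**2 - 15*J))/5 = -(J - (81 - 15*J))/5 = -(J + (-81 + 15*J))/5 = -(-81 + 16*J)/5 = 81/5 - 16*J/5)
z(-582) + 456668 = (81/5 - 16/5*(-582)) + 456668 = (81/5 + 9312/5) + 456668 = 9393/5 + 456668 = 2292733/5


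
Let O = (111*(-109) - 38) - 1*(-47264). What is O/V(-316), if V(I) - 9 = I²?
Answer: 35127/99865 ≈ 0.35174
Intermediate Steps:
O = 35127 (O = (-12099 - 38) + 47264 = -12137 + 47264 = 35127)
V(I) = 9 + I²
O/V(-316) = 35127/(9 + (-316)²) = 35127/(9 + 99856) = 35127/99865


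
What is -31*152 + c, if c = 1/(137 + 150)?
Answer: -1352343/287 ≈ -4712.0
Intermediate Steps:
c = 1/287 ≈ 0.0034843
-31*152 + c = -31*152 + 1/287 = -4712 + 1/287 = -1352343/287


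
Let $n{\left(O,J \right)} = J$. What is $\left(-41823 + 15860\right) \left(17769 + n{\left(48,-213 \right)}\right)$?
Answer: $-455806428$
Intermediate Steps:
$\left(-41823 + 15860\right) \left(17769 + n{\left(48,-213 \right)}\right) = \left(-41823 + 15860\right) \left(17769 - 213\right) = \left(-25963\right) 17556 = -455806428$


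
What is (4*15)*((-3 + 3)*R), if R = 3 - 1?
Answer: 0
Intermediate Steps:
R = 2
(4*15)*((-3 + 3)*R) = (4*15)*((-3 + 3)*2) = 60*(0*2) = 60*0 = 0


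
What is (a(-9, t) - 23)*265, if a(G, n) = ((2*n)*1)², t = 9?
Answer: 79765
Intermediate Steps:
a(G, n) = 4*n² (a(G, n) = (2*n)² = 4*n²)
(a(-9, t) - 23)*265 = (4*9² - 23)*265 = (4*81 - 23)*265 = (324 - 23)*265 = 301*265 = 79765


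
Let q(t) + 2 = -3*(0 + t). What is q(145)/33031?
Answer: -437/33031 ≈ -0.013230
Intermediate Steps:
q(t) = -2 - 3*t (q(t) = -2 - 3*(0 + t) = -2 - 3*t)
q(145)/33031 = (-2 - 3*145)/33031 = (-2 - 435)*(1/33031) = -437*1/33031 = -437/33031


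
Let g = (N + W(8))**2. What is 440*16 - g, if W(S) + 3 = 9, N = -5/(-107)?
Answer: 80182351/11449 ≈ 7003.4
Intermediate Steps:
N = 5/107 (N = -5*(-1/107) = 5/107 ≈ 0.046729)
W(S) = 6 (W(S) = -3 + 9 = 6)
g = 418609/11449 (g = (5/107 + 6)**2 = (647/107)**2 = 418609/11449 ≈ 36.563)
440*16 - g = 440*16 - 1*418609/11449 = 7040 - 418609/11449 = 80182351/11449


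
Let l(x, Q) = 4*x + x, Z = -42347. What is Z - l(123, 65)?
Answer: -42962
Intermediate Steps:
l(x, Q) = 5*x
Z - l(123, 65) = -42347 - 5*123 = -42347 - 1*615 = -42347 - 615 = -42962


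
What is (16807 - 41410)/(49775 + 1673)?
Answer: -417/872 ≈ -0.47821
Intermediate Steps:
(16807 - 41410)/(49775 + 1673) = -24603/51448 = -24603*1/51448 = -417/872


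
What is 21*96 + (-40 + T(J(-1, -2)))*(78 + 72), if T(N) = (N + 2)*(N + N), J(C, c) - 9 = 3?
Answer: 46416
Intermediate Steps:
J(C, c) = 12 (J(C, c) = 9 + 3 = 12)
T(N) = 2*N*(2 + N) (T(N) = (2 + N)*(2*N) = 2*N*(2 + N))
21*96 + (-40 + T(J(-1, -2)))*(78 + 72) = 21*96 + (-40 + 2*12*(2 + 12))*(78 + 72) = 2016 + (-40 + 2*12*14)*150 = 2016 + (-40 + 336)*150 = 2016 + 296*150 = 2016 + 44400 = 46416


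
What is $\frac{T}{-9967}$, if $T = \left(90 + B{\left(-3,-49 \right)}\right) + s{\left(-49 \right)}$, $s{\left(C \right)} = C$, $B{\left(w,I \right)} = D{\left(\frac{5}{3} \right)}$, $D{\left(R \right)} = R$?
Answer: $- \frac{128}{29901} \approx -0.0042808$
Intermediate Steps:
$B{\left(w,I \right)} = \frac{5}{3}$
$T = \frac{128}{3}$ ($T = \left(90 + \frac{5}{3}\right) - 49 = \frac{275}{3} - 49 = \frac{128}{3} \approx 42.667$)
$\frac{T}{-9967} = \frac{128}{3 \left(-9967\right)} = \frac{128}{3} \left(- \frac{1}{9967}\right) = - \frac{128}{29901}$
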